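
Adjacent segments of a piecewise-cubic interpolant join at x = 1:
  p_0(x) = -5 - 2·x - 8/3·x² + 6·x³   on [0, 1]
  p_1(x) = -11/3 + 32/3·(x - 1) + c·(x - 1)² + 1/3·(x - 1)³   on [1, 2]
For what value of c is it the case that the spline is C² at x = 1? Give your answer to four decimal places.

15.3333

p_0''(x) = -16/3 + 36·x, so p_0''(1) = 92/3. On the right, p_1''(1) = 2c, so c = 46/3.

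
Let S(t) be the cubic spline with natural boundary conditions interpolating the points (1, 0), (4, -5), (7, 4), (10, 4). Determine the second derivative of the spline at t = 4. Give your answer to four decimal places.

With M_i denoting the second derivative at x_i, h_i = 3, 3, 3, and Δ_i = (y_(i+1) − y_i)/h_i = -5/3, 3, 0:
  3·M_0 + 12·M_1 + 3·M_2 = 6(Δ_1 - Δ_0) = 28
  3·M_1 + 12·M_2 + 3·M_3 = 6(Δ_2 - Δ_1) = -18
Natural end conditions: M_0 = M_3 = 0.
Hence M_0 = 0, M_1 = 26/9, M_2 = -20/9, M_3 = 0.

2.8889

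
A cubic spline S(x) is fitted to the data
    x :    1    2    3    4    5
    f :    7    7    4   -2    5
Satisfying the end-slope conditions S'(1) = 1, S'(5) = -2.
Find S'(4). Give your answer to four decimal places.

3.0893

Write m_i for S''(x_i). With h_i = 1, 1, 1, 1 and divided differences Δ_i = 0, -3, -6, 7, the continuity of S' gives the tridiagonal system
  1·m_0 + 4·m_1 + 1·m_2 = 6(Δ_1 - Δ_0) = -18
  1·m_1 + 4·m_2 + 1·m_3 = 6(Δ_2 - Δ_1) = -18
  1·m_2 + 4·m_3 + 1·m_4 = 6(Δ_3 - Δ_2) = 78
Clamped end conditions give two more equations: 2h_0·m_0 + h_0·m_1 = 6(Δ_0 - S'(1)) = -6 and h_3·m_3 + 2h_3·m_4 = 6(S'(5) - Δ_3) = -54.
Forward elimination and back-substitution give m_0 = -75/28, m_1 = -9/14, m_2 = -51/4, m_3 = 471/14, m_4 = -1227/28.
On [4, 5], S'(x) = b_3 + 2c_3·(x - 4) + 3d_3·(x - 4)² with b_3 = Δ_3 - h_3(2m_3 + m_4)/6 = 173/56, c_3 = m_3/2 = 471/28, d_3 = (m_4 - m_3)/(6h_3) = -723/56. So S'(4) = 173/56.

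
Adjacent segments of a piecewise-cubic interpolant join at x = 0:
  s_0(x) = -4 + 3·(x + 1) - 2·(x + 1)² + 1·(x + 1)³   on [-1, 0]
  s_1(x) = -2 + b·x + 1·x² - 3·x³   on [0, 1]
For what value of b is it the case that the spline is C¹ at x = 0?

s_0'(x) = 3 - 4·(x + 1) + 3·(x + 1)², so s_0'(0) = 2. On the right, s_1'(0) = b, so b = 2.

2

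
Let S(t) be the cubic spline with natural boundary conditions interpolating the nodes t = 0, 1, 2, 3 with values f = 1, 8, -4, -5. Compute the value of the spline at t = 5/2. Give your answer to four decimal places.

-6.0750

With m_i denoting the second derivative at x_i, h_i = 1, 1, 1, and Δ_i = (y_(i+1) − y_i)/h_i = 7, -12, -1:
  1·m_0 + 4·m_1 + 1·m_2 = 6(Δ_1 - Δ_0) = -114
  1·m_1 + 4·m_2 + 1·m_3 = 6(Δ_2 - Δ_1) = 66
Natural end conditions: m_0 = m_3 = 0.
Solving: m_0 = 0, m_1 = -174/5, m_2 = 126/5, m_3 = 0.
On [2, 3], S(t) = -4 - 47/5·(t - 2) + 63/5·(t - 2)² - 21/5·(t - 2)³.
With (t - 2) = 1/2: S(5/2) = -243/40.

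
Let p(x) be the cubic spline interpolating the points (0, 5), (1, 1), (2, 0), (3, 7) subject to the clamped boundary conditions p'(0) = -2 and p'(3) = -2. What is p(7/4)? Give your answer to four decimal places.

With M_i denoting the second derivative at x_i, h_i = 1, 1, 1, and Δ_i = (y_(i+1) − y_i)/h_i = -4, -1, 7:
  1·M_0 + 4·M_1 + 1·M_2 = 6(Δ_1 - Δ_0) = 18
  1·M_1 + 4·M_2 + 1·M_3 = 6(Δ_2 - Δ_1) = 48
Clamped end conditions give two more equations: 2h_0·M_0 + h_0·M_1 = 6(Δ_0 - p'(0)) = -12 and h_2·M_2 + 2h_2·M_3 = 6(p'(3) - Δ_2) = -54.
Solving the tridiagonal system: M_0 = -32/5, M_1 = 4/5, M_2 = 106/5, M_3 = -188/5.
On [1, 2], p(x) = 1 - 24/5·(x - 1) + 2/5·(x - 1)² + 17/5·(x - 1)³.
With (x - 1) = 3/4: p(7/4) = -301/320.

-0.9406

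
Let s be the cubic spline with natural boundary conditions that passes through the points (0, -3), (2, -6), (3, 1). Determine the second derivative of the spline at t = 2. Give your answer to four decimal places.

8.5000

Let σ_i = s''(x_i). Step sizes h_i = 2, 1; slopes of the chords Δ_i = (y_(i+1) - y_i)/h_i = -3/2, 7.
  2·σ_0 + 6·σ_1 + 1·σ_2 = 6(Δ_1 - Δ_0) = 51
Natural end conditions: σ_0 = σ_2 = 0.
Forward elimination and back-substitution give σ_0 = 0, σ_1 = 17/2, σ_2 = 0.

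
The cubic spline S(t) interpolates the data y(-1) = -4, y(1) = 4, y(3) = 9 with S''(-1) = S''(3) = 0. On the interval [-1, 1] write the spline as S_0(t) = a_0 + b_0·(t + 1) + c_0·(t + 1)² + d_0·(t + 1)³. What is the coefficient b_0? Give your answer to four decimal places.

4.3750

Let M_i = S''(x_i). Step sizes h_i = 2, 2; slopes of the chords Δ_i = (y_(i+1) - y_i)/h_i = 4, 5/2.
  2·M_0 + 8·M_1 + 2·M_2 = 6(Δ_1 - Δ_0) = -9
Natural end conditions: M_0 = M_2 = 0.
Solving: M_0 = 0, M_1 = -9/8, M_2 = 0.
On [-1, 1], with S_0(t) = a_0 + b_0·(t + 1) + c_0·(t + 1)² + d_0·(t + 1)³: c_0 = M_0/2 = 0, d_0 = (M_1 - M_0)/(6h_0) = -3/32, b_0 = Δ_0 - h_0(2M_0 + M_1)/6 = 35/8.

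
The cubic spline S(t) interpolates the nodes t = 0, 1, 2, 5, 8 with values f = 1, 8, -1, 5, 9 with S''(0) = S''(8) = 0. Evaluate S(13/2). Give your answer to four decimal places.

9.0156

Put M_i = S'' at the i-th knot. Here h = (1, 1, 3, 3) and Δ = (7, -9, 2, 4/3), so the interior equations h_(i-1)·M_(i-1) + 2(h_(i-1)+h_i)·M_i + h_i·M_(i+1) = 6(Δ_i − Δ_(i-1)) read
  1·M_0 + 4·M_1 + 1·M_2 = 6(Δ_1 - Δ_0) = -96
  1·M_1 + 8·M_2 + 3·M_3 = 6(Δ_2 - Δ_1) = 66
  3·M_2 + 12·M_3 + 3·M_4 = 6(Δ_3 - Δ_2) = -4
Natural end conditions: M_0 = M_4 = 0.
Solving: M_0 = 0, M_1 = -109/4, M_2 = 13, M_3 = -43/12, M_4 = 0.
On [5, 8], S(t) = 5 + 59/12·(t - 5) - 43/24·(t - 5)² + 43/216·(t - 5)³.
With (t - 5) = 3/2: S(13/2) = 577/64.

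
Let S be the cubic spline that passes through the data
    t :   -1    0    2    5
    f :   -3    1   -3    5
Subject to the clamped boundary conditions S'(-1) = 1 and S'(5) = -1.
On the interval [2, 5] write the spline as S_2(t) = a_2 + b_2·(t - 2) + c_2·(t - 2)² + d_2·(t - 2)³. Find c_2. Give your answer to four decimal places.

3.5614

With M_i denoting the second derivative at x_i, h_i = 1, 2, 3, and Δ_i = (y_(i+1) − y_i)/h_i = 4, -2, 8/3:
  1·M_0 + 6·M_1 + 2·M_2 = 6(Δ_1 - Δ_0) = -36
  2·M_1 + 10·M_2 + 3·M_3 = 6(Δ_2 - Δ_1) = 28
Clamped end conditions give two more equations: 2h_0·M_0 + h_0·M_1 = 6(Δ_0 - S'(-1)) = 18 and h_2·M_2 + 2h_2·M_3 = 6(S'(5) - Δ_2) = -22.
Solving: M_0 = 820/57, M_1 = -614/57, M_2 = 406/57, M_3 = -412/57.
On [2, 5], with S_2(t) = a_2 + b_2·(t - 2) + c_2·(t - 2)² + d_2·(t - 2)³: c_2 = M_2/2 = 203/57, d_2 = (M_3 - M_2)/(6h_2) = -409/513, b_2 = Δ_2 - h_2(2M_2 + M_3)/6 = -16/19.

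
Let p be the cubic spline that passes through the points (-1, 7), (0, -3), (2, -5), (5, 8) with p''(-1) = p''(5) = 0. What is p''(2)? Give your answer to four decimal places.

With σ_i denoting the second derivative at x_i, h_i = 1, 2, 3, and Δ_i = (y_(i+1) − y_i)/h_i = -10, -1, 13/3:
  1·σ_0 + 6·σ_1 + 2·σ_2 = 6(Δ_1 - Δ_0) = 54
  2·σ_1 + 10·σ_2 + 3·σ_3 = 6(Δ_2 - Δ_1) = 32
Natural end conditions: σ_0 = σ_3 = 0.
Forward elimination and back-substitution give σ_0 = 0, σ_1 = 17/2, σ_2 = 3/2, σ_3 = 0.

1.5000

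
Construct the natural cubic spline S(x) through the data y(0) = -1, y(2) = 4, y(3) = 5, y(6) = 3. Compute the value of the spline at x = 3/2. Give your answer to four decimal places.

3.0386

Write σ_i for S''(x_i). With h_i = 2, 1, 3 and divided differences Δ_i = 5/2, 1, -2/3, the continuity of S' gives the tridiagonal system
  2·σ_0 + 6·σ_1 + 1·σ_2 = 6(Δ_1 - Δ_0) = -9
  1·σ_1 + 8·σ_2 + 3·σ_3 = 6(Δ_2 - Δ_1) = -10
Natural end conditions: σ_0 = σ_3 = 0.
Solving: σ_0 = 0, σ_1 = -62/47, σ_2 = -51/47, σ_3 = 0.
On [0, 2], S(x) = -1 + 829/282·x + 0·x² - 31/282·x³.
With x = 3/2: S(3/2) = 2285/752.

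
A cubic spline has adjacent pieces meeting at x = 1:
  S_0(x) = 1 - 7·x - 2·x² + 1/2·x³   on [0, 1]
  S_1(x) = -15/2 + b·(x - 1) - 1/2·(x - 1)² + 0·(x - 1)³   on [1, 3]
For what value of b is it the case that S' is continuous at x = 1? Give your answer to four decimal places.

S_0'(x) = -7 - 4·x + 3/2·x², so S_0'(1) = -19/2. On the right, S_1'(1) = b, so b = -19/2.

-9.5000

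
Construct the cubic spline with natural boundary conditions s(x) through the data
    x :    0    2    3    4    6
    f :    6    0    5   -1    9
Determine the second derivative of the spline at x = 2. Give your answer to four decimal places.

11.8636

Let σ_i = s''(x_i). Step sizes h_i = 2, 1, 1, 2; slopes of the chords Δ_i = (y_(i+1) - y_i)/h_i = -3, 5, -6, 5.
  2·σ_0 + 6·σ_1 + 1·σ_2 = 6(Δ_1 - Δ_0) = 48
  1·σ_1 + 4·σ_2 + 1·σ_3 = 6(Δ_2 - Δ_1) = -66
  1·σ_2 + 6·σ_3 + 2·σ_4 = 6(Δ_3 - Δ_2) = 66
Natural end conditions: σ_0 = σ_4 = 0.
Solving: σ_0 = 0, σ_1 = 261/22, σ_2 = -255/11, σ_3 = 327/22, σ_4 = 0.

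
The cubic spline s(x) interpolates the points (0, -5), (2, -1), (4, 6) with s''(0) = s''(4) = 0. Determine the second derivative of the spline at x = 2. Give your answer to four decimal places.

Write σ_i for s''(x_i). With h_i = 2, 2 and divided differences Δ_i = 2, 7/2, the continuity of s' gives the tridiagonal system
  2·σ_0 + 8·σ_1 + 2·σ_2 = 6(Δ_1 - Δ_0) = 9
Natural end conditions: σ_0 = σ_2 = 0.
Solving the tridiagonal system: σ_0 = 0, σ_1 = 9/8, σ_2 = 0.

1.1250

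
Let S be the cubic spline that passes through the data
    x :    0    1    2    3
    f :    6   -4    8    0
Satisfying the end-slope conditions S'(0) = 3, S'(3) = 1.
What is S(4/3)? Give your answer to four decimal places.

-1.0815

With m_i denoting the second derivative at x_i, h_i = 1, 1, 1, and Δ_i = (y_(i+1) − y_i)/h_i = -10, 12, -8:
  1·m_0 + 4·m_1 + 1·m_2 = 6(Δ_1 - Δ_0) = 132
  1·m_1 + 4·m_2 + 1·m_3 = 6(Δ_2 - Δ_1) = -120
Clamped end conditions give two more equations: 2h_0·m_0 + h_0·m_1 = 6(Δ_0 - S'(0)) = -78 and h_2·m_2 + 2h_2·m_3 = 6(S'(3) - Δ_2) = 54.
Solving the tridiagonal system: m_0 = -1082/15, m_1 = 994/15, m_2 = -914/15, m_3 = 862/15.
On [1, 2], S(x) = -4 + 1/15·(x - 1) + 497/15·(x - 1)² - 106/5·(x - 1)³.
With (x - 1) = 1/3: S(4/3) = -146/135.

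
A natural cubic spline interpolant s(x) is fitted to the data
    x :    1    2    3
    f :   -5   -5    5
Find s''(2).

Put σ_i = s'' at the i-th knot. Here h = (1, 1) and Δ = (0, 10), so the interior equations h_(i-1)·σ_(i-1) + 2(h_(i-1)+h_i)·σ_i + h_i·σ_(i+1) = 6(Δ_i − Δ_(i-1)) read
  1·σ_0 + 4·σ_1 + 1·σ_2 = 6(Δ_1 - Δ_0) = 60
Natural end conditions: σ_0 = σ_2 = 0.
Solving: σ_0 = 0, σ_1 = 15, σ_2 = 0.

15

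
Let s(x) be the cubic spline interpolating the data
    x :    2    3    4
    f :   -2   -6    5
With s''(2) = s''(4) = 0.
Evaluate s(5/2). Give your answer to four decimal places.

-5.4063

Put σ_i = s'' at the i-th knot. Here h = (1, 1) and Δ = (-4, 11), so the interior equations h_(i-1)·σ_(i-1) + 2(h_(i-1)+h_i)·σ_i + h_i·σ_(i+1) = 6(Δ_i − Δ_(i-1)) read
  1·σ_0 + 4·σ_1 + 1·σ_2 = 6(Δ_1 - Δ_0) = 90
Natural end conditions: σ_0 = σ_2 = 0.
Forward elimination and back-substitution give σ_0 = 0, σ_1 = 45/2, σ_2 = 0.
On [2, 3], s(x) = -2 - 31/4·(x - 2) + 0·(x - 2)² + 15/4·(x - 2)³.
With (x - 2) = 1/2: s(5/2) = -173/32.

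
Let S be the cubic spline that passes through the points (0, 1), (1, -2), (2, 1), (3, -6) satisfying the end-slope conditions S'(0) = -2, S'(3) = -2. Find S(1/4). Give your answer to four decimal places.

0.1938

With M_i denoting the second derivative at x_i, h_i = 1, 1, 1, and Δ_i = (y_(i+1) − y_i)/h_i = -3, 3, -7:
  1·M_0 + 4·M_1 + 1·M_2 = 6(Δ_1 - Δ_0) = 36
  1·M_1 + 4·M_2 + 1·M_3 = 6(Δ_2 - Δ_1) = -60
Clamped end conditions give two more equations: 2h_0·M_0 + h_0·M_1 = 6(Δ_0 - S'(0)) = -6 and h_2·M_2 + 2h_2·M_3 = 6(S'(3) - Δ_2) = 30.
Hence M_0 = -62/5, M_1 = 94/5, M_2 = -134/5, M_3 = 142/5.
On [0, 1], S(x) = 1 - 2·x - 31/5·x² + 26/5·x³.
With x = 1/4: S(1/4) = 31/160.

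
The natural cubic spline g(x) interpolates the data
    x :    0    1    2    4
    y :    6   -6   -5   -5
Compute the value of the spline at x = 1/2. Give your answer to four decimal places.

-1.2880

Put m_i = g'' at the i-th knot. Here h = (1, 1, 2) and Δ = (-12, 1, 0), so the interior equations h_(i-1)·m_(i-1) + 2(h_(i-1)+h_i)·m_i + h_i·m_(i+1) = 6(Δ_i − Δ_(i-1)) read
  1·m_0 + 4·m_1 + 1·m_2 = 6(Δ_1 - Δ_0) = 78
  1·m_1 + 6·m_2 + 2·m_3 = 6(Δ_2 - Δ_1) = -6
Natural end conditions: m_0 = m_3 = 0.
Hence m_0 = 0, m_1 = 474/23, m_2 = -102/23, m_3 = 0.
On [0, 1], g(x) = 6 - 355/23·x + 0·x² + 79/23·x³.
With x = 1/2: g(1/2) = -237/184.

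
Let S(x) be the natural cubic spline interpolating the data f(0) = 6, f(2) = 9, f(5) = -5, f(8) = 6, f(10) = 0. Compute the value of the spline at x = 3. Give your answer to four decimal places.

4.3981

Write m_i for S''(x_i). With h_i = 2, 3, 3, 2 and divided differences Δ_i = 3/2, -14/3, 11/3, -3, the continuity of S' gives the tridiagonal system
  2·m_0 + 10·m_1 + 3·m_2 = 6(Δ_1 - Δ_0) = -37
  3·m_1 + 12·m_2 + 3·m_3 = 6(Δ_2 - Δ_1) = 50
  3·m_2 + 10·m_3 + 2·m_4 = 6(Δ_3 - Δ_2) = -40
Natural end conditions: m_0 = m_4 = 0.
Hence m_0 = 0, m_1 = -117/20, m_2 = 43/6, m_3 = -123/20, m_4 = 0.
On [2, 5], S(x) = 9 - 12/5·(x - 2) - 117/40·(x - 2)² + 781/1080·(x - 2)³.
With (x - 2) = 1: S(3) = 475/108.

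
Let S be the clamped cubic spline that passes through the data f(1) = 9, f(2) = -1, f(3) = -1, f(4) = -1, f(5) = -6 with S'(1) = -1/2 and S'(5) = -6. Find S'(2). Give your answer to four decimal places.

-8.0625

Write M_i for S''(x_i). With h_i = 1, 1, 1, 1 and divided differences Δ_i = -10, 0, 0, -5, the continuity of S' gives the tridiagonal system
  1·M_0 + 4·M_1 + 1·M_2 = 6(Δ_1 - Δ_0) = 60
  1·M_1 + 4·M_2 + 1·M_3 = 6(Δ_2 - Δ_1) = 0
  1·M_2 + 4·M_3 + 1·M_4 = 6(Δ_3 - Δ_2) = -30
Clamped end conditions give two more equations: 2h_0·M_0 + h_0·M_1 = 6(Δ_0 - S'(1)) = -57 and h_3·M_3 + 2h_3·M_4 = 6(S'(5) - Δ_3) = -6.
Solving: M_0 = -335/8, M_1 = 107/4, M_2 = -41/8, M_3 = -25/4, M_4 = 1/8.
On [2, 3], S'(t) = b_1 + 2c_1·(t - 2) + 3d_1·(t - 2)² with b_1 = Δ_1 - h_1(2M_1 + M_2)/6 = -129/16, c_1 = M_1/2 = 107/8, d_1 = (M_2 - M_1)/(6h_1) = -85/16. So S'(2) = -129/16.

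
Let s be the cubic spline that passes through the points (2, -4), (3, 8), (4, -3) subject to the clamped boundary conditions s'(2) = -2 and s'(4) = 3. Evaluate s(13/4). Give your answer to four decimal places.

6.2109

Write σ_i for s''(x_i). With h_i = 1, 1 and divided differences Δ_i = 12, -11, the continuity of s' gives the tridiagonal system
  1·σ_0 + 4·σ_1 + 1·σ_2 = 6(Δ_1 - Δ_0) = -138
Clamped end conditions give two more equations: 2h_0·σ_0 + h_0·σ_1 = 6(Δ_0 - s'(2)) = 84 and h_1·σ_1 + 2h_1·σ_2 = 6(s'(4) - Δ_1) = 84.
Hence σ_0 = 79, σ_1 = -74, σ_2 = 79.
On [3, 4], s(t) = 8 + 1/2·(t - 3) - 37·(t - 3)² + 51/2·(t - 3)³.
With (t - 3) = 1/4: s(13/4) = 795/128.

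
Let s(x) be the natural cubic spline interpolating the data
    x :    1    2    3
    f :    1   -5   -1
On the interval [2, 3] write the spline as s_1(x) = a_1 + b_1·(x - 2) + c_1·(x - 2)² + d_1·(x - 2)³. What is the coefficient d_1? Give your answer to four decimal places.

-2.5000

Let σ_i = s''(x_i). Step sizes h_i = 1, 1; slopes of the chords Δ_i = (y_(i+1) - y_i)/h_i = -6, 4.
  1·σ_0 + 4·σ_1 + 1·σ_2 = 6(Δ_1 - Δ_0) = 60
Natural end conditions: σ_0 = σ_2 = 0.
Hence σ_0 = 0, σ_1 = 15, σ_2 = 0.
On [2, 3], with s_1(x) = a_1 + b_1·(x - 2) + c_1·(x - 2)² + d_1·(x - 2)³: c_1 = σ_1/2 = 15/2, d_1 = (σ_2 - σ_1)/(6h_1) = -5/2, b_1 = Δ_1 - h_1(2σ_1 + σ_2)/6 = -1.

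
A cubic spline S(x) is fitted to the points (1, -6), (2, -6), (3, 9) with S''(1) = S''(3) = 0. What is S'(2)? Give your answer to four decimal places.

7.5000

Let m_i = S''(x_i). Step sizes h_i = 1, 1; slopes of the chords Δ_i = (y_(i+1) - y_i)/h_i = 0, 15.
  1·m_0 + 4·m_1 + 1·m_2 = 6(Δ_1 - Δ_0) = 90
Natural end conditions: m_0 = m_2 = 0.
Hence m_0 = 0, m_1 = 45/2, m_2 = 0.
On [2, 3], S'(x) = b_1 + 2c_1·(x - 2) + 3d_1·(x - 2)² with b_1 = Δ_1 - h_1(2m_1 + m_2)/6 = 15/2, c_1 = m_1/2 = 45/4, d_1 = (m_2 - m_1)/(6h_1) = -15/4. So S'(2) = 15/2.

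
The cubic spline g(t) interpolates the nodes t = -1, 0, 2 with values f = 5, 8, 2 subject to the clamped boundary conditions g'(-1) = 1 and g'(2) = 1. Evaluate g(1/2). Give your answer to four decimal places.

Write σ_i for g''(x_i). With h_i = 1, 2 and divided differences Δ_i = 3, -3, the continuity of g' gives the tridiagonal system
  1·σ_0 + 6·σ_1 + 2·σ_2 = 6(Δ_1 - Δ_0) = -36
Clamped end conditions give two more equations: 2h_0·σ_0 + h_0·σ_1 = 6(Δ_0 - g'(-1)) = 12 and h_1·σ_1 + 2h_1·σ_2 = 6(g'(2) - Δ_1) = 24.
Forward elimination and back-substitution give σ_0 = 12, σ_1 = -12, σ_2 = 12.
On [0, 2], g(t) = 8 + 1·t - 6·t² + 2·t³.
With t = 1/2: g(1/2) = 29/4.

7.2500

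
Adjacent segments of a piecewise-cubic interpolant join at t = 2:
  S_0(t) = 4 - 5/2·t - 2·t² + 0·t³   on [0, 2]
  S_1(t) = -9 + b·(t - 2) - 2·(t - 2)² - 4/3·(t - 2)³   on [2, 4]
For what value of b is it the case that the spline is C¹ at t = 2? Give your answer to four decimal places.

S_0'(t) = -5/2 - 4·t + 0·t², so S_0'(2) = -21/2. On the right, S_1'(2) = b, so b = -21/2.

-10.5000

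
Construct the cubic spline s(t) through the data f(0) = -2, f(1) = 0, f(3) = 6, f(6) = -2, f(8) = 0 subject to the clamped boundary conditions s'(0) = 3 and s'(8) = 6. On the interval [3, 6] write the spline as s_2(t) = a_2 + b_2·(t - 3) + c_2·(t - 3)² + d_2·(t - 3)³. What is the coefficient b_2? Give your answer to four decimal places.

Let M_i = s''(x_i). Step sizes h_i = 1, 2, 3, 2; slopes of the chords Δ_i = (y_(i+1) - y_i)/h_i = 2, 3, -8/3, 1.
  1·M_0 + 6·M_1 + 2·M_2 = 6(Δ_1 - Δ_0) = 6
  2·M_1 + 10·M_2 + 3·M_3 = 6(Δ_2 - Δ_1) = -34
  3·M_2 + 10·M_3 + 2·M_4 = 6(Δ_3 - Δ_2) = 22
Clamped end conditions give two more equations: 2h_0·M_0 + h_0·M_1 = 6(Δ_0 - s'(0)) = -6 and h_3·M_3 + 2h_3·M_4 = 6(s'(8) - Δ_3) = 30.
Forward elimination and back-substitution give M_0 = -1280/273, M_1 = 922/273, M_2 = -1307/273, M_3 = 216/91, M_4 = 1149/182.
On [3, 6], with s_2(t) = a_2 + b_2·(t - 3) + c_2·(t - 3)² + d_2·(t - 3)³: c_2 = M_2/2 = -1307/546, d_2 = (M_3 - M_2)/(6h_2) = 1955/4914, b_2 = Δ_2 - h_2(2M_2 + M_3)/6 = 85/91.

0.9341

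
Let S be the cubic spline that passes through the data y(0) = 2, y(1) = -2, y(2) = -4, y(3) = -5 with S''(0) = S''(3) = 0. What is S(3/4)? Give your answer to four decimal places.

-1.1531

With m_i denoting the second derivative at x_i, h_i = 1, 1, 1, and Δ_i = (y_(i+1) − y_i)/h_i = -4, -2, -1:
  1·m_0 + 4·m_1 + 1·m_2 = 6(Δ_1 - Δ_0) = 12
  1·m_1 + 4·m_2 + 1·m_3 = 6(Δ_2 - Δ_1) = 6
Natural end conditions: m_0 = m_3 = 0.
Solving: m_0 = 0, m_1 = 14/5, m_2 = 4/5, m_3 = 0.
On [0, 1], S(t) = 2 - 67/15·t + 0·t² + 7/15·t³.
With t = 3/4: S(3/4) = -369/320.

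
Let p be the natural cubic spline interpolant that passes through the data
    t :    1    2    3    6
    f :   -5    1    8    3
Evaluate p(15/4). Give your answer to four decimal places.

Let M_i = p''(x_i). Step sizes h_i = 1, 1, 3; slopes of the chords Δ_i = (y_(i+1) - y_i)/h_i = 6, 7, -5/3.
  1·M_0 + 4·M_1 + 1·M_2 = 6(Δ_1 - Δ_0) = 6
  1·M_1 + 8·M_2 + 3·M_3 = 6(Δ_2 - Δ_1) = -52
Natural end conditions: M_0 = M_3 = 0.
Forward elimination and back-substitution give M_0 = 0, M_1 = 100/31, M_2 = -214/31, M_3 = 0.
On [3, 6], p(t) = 8 + 487/93·(t - 3) - 107/31·(t - 3)² + 107/279·(t - 3)³.
With (t - 3) = 3/4: p(15/4) = 20133/1984.

10.1477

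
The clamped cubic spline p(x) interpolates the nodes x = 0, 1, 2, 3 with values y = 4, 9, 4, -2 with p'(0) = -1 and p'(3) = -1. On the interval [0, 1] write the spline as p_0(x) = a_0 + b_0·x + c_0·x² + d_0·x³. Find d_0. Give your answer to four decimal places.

-8.6000

Let M_i = p''(x_i). Step sizes h_i = 1, 1, 1; slopes of the chords Δ_i = (y_(i+1) - y_i)/h_i = 5, -5, -6.
  1·M_0 + 4·M_1 + 1·M_2 = 6(Δ_1 - Δ_0) = -60
  1·M_1 + 4·M_2 + 1·M_3 = 6(Δ_2 - Δ_1) = -6
Clamped end conditions give two more equations: 2h_0·M_0 + h_0·M_1 = 6(Δ_0 - p'(0)) = 36 and h_2·M_2 + 2h_2·M_3 = 6(p'(3) - Δ_2) = 30.
Solving: M_0 = 146/5, M_1 = -112/5, M_2 = 2/5, M_3 = 74/5.
On [0, 1], with p_0(x) = a_0 + b_0·x + c_0·x² + d_0·x³: c_0 = M_0/2 = 73/5, d_0 = (M_1 - M_0)/(6h_0) = -43/5, b_0 = Δ_0 - h_0(2M_0 + M_1)/6 = -1.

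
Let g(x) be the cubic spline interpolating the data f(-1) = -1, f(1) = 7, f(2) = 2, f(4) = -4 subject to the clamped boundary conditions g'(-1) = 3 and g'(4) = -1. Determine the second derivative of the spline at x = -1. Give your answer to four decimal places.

7.5625

With M_i denoting the second derivative at x_i, h_i = 2, 1, 2, and Δ_i = (y_(i+1) − y_i)/h_i = 4, -5, -3:
  2·M_0 + 6·M_1 + 1·M_2 = 6(Δ_1 - Δ_0) = -54
  1·M_1 + 6·M_2 + 2·M_3 = 6(Δ_2 - Δ_1) = 12
Clamped end conditions give two more equations: 2h_0·M_0 + h_0·M_1 = 6(Δ_0 - g'(-1)) = 6 and h_2·M_2 + 2h_2·M_3 = 6(g'(4) - Δ_2) = 12.
Forward elimination and back-substitution give M_0 = 121/16, M_1 = -97/8, M_2 = 29/8, M_3 = 19/16.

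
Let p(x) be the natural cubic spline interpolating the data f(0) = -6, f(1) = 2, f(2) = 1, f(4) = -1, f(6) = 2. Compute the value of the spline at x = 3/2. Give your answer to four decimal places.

2.2567

Let σ_i = p''(x_i). Step sizes h_i = 1, 1, 2, 2; slopes of the chords Δ_i = (y_(i+1) - y_i)/h_i = 8, -1, -1, 3/2.
  1·σ_0 + 4·σ_1 + 1·σ_2 = 6(Δ_1 - Δ_0) = -54
  1·σ_1 + 6·σ_2 + 2·σ_3 = 6(Δ_2 - Δ_1) = 0
  2·σ_2 + 8·σ_3 + 2·σ_4 = 6(Δ_3 - Δ_2) = 15
Natural end conditions: σ_0 = σ_4 = 0.
Forward elimination and back-substitution give σ_0 = 0, σ_1 = -391/28, σ_2 = 13/7, σ_3 = 79/56, σ_4 = 0.
On [1, 2], p(x) = 2 + 281/84·(x - 1) - 391/56·(x - 1)² + 443/168·(x - 1)³.
With (x - 1) = 1/2: p(3/2) = 1011/448.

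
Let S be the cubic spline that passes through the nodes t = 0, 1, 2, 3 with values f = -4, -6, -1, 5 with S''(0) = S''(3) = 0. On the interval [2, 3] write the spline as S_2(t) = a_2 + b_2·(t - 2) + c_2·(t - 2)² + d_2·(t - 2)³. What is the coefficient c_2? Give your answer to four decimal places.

Put m_i = S'' at the i-th knot. Here h = (1, 1, 1) and Δ = (-2, 5, 6), so the interior equations h_(i-1)·m_(i-1) + 2(h_(i-1)+h_i)·m_i + h_i·m_(i+1) = 6(Δ_i − Δ_(i-1)) read
  1·m_0 + 4·m_1 + 1·m_2 = 6(Δ_1 - Δ_0) = 42
  1·m_1 + 4·m_2 + 1·m_3 = 6(Δ_2 - Δ_1) = 6
Natural end conditions: m_0 = m_3 = 0.
Hence m_0 = 0, m_1 = 54/5, m_2 = -6/5, m_3 = 0.
On [2, 3], with S_2(t) = a_2 + b_2·(t - 2) + c_2·(t - 2)² + d_2·(t - 2)³: c_2 = m_2/2 = -3/5, d_2 = (m_3 - m_2)/(6h_2) = 1/5, b_2 = Δ_2 - h_2(2m_2 + m_3)/6 = 32/5.

-0.6000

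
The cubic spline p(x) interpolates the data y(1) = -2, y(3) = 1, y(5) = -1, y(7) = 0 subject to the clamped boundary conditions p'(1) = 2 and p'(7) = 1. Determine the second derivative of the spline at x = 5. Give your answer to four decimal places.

Put σ_i = p'' at the i-th knot. Here h = (2, 2, 2) and Δ = (3/2, -1, 1/2), so the interior equations h_(i-1)·σ_(i-1) + 2(h_(i-1)+h_i)·σ_i + h_i·σ_(i+1) = 6(Δ_i − Δ_(i-1)) read
  2·σ_0 + 8·σ_1 + 2·σ_2 = 6(Δ_1 - Δ_0) = -15
  2·σ_1 + 8·σ_2 + 2·σ_3 = 6(Δ_2 - Δ_1) = 9
Clamped end conditions give two more equations: 2h_0·σ_0 + h_0·σ_1 = 6(Δ_0 - p'(1)) = -3 and h_2·σ_2 + 2h_2·σ_3 = 6(p'(7) - Δ_2) = 3.
Forward elimination and back-substitution give σ_0 = 7/15, σ_1 = -73/30, σ_2 = 53/30, σ_3 = -2/15.

1.7667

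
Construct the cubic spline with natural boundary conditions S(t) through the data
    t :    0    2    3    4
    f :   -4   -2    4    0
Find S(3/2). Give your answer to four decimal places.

Write m_i for S''(x_i). With h_i = 2, 1, 1 and divided differences Δ_i = 1, 6, -4, the continuity of S' gives the tridiagonal system
  2·m_0 + 6·m_1 + 1·m_2 = 6(Δ_1 - Δ_0) = 30
  1·m_1 + 4·m_2 + 1·m_3 = 6(Δ_2 - Δ_1) = -60
Natural end conditions: m_0 = m_3 = 0.
Solving the tridiagonal system: m_0 = 0, m_1 = 180/23, m_2 = -390/23, m_3 = 0.
On [0, 2], S(t) = -4 - 37/23·t + 0·t² + 15/23·t³.
With t = 3/2: S(3/2) = -775/184.

-4.2120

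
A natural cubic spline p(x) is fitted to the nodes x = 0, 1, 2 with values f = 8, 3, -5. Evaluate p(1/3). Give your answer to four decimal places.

6.5556

Write m_i for p''(x_i). With h_i = 1, 1 and divided differences Δ_i = -5, -8, the continuity of p' gives the tridiagonal system
  1·m_0 + 4·m_1 + 1·m_2 = 6(Δ_1 - Δ_0) = -18
Natural end conditions: m_0 = m_2 = 0.
Forward elimination and back-substitution give m_0 = 0, m_1 = -9/2, m_2 = 0.
On [0, 1], p(x) = 8 - 17/4·x + 0·x² - 3/4·x³.
With x = 1/3: p(1/3) = 59/9.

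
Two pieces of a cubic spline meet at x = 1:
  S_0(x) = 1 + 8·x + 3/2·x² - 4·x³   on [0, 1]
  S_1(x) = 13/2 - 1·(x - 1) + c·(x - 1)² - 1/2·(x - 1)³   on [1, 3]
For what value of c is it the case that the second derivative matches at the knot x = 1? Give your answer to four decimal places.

-10.5000

S_0''(x) = 3 - 24·x, so S_0''(1) = -21. On the right, S_1''(1) = 2c, so c = -21/2.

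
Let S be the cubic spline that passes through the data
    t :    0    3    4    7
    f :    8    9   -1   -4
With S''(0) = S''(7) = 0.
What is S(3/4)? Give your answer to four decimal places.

11.3192

Put M_i = S'' at the i-th knot. Here h = (3, 1, 3) and Δ = (1/3, -10, -1), so the interior equations h_(i-1)·M_(i-1) + 2(h_(i-1)+h_i)·M_i + h_i·M_(i+1) = 6(Δ_i − Δ_(i-1)) read
  3·M_0 + 8·M_1 + 1·M_2 = 6(Δ_1 - Δ_0) = -62
  1·M_1 + 8·M_2 + 3·M_3 = 6(Δ_2 - Δ_1) = 54
Natural end conditions: M_0 = M_3 = 0.
Solving the tridiagonal system: M_0 = 0, M_1 = -550/63, M_2 = 494/63, M_3 = 0.
On [0, 3], S(t) = 8 + 296/63·t + 0·t² - 275/567·t³.
With t = 3/4: S(3/4) = 5071/448.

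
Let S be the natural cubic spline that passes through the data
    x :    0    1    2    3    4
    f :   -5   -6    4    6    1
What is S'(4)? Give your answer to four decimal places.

Write M_i for S''(x_i). With h_i = 1, 1, 1, 1 and divided differences Δ_i = -1, 10, 2, -5, the continuity of S' gives the tridiagonal system
  1·M_0 + 4·M_1 + 1·M_2 = 6(Δ_1 - Δ_0) = 66
  1·M_1 + 4·M_2 + 1·M_3 = 6(Δ_2 - Δ_1) = -48
  1·M_2 + 4·M_3 + 1·M_4 = 6(Δ_3 - Δ_2) = -42
Natural end conditions: M_0 = M_4 = 0.
Solving: M_0 = 0, M_1 = 285/14, M_2 = -108/7, M_3 = -93/14, M_4 = 0.
On [3, 4], S'(x) = b_3 + 2c_3·(x - 3) + 3d_3·(x - 3)² with b_3 = Δ_3 - h_3(2M_3 + M_4)/6 = -39/14, c_3 = M_3/2 = -93/28, d_3 = (M_4 - M_3)/(6h_3) = 31/28. So S'(4) = -171/28.

-6.1071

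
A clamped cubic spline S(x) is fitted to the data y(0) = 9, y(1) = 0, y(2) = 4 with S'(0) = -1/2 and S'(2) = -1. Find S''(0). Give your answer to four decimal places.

-45.2500

With m_i denoting the second derivative at x_i, h_i = 1, 1, and Δ_i = (y_(i+1) − y_i)/h_i = -9, 4:
  1·m_0 + 4·m_1 + 1·m_2 = 6(Δ_1 - Δ_0) = 78
Clamped end conditions give two more equations: 2h_0·m_0 + h_0·m_1 = 6(Δ_0 - S'(0)) = -51 and h_1·m_1 + 2h_1·m_2 = 6(S'(2) - Δ_1) = -30.
Solving the tridiagonal system: m_0 = -181/4, m_1 = 79/2, m_2 = -139/4.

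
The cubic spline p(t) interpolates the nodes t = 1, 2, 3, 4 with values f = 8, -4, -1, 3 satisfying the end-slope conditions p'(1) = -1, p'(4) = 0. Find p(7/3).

Write M_i for p''(x_i). With h_i = 1, 1, 1 and divided differences Δ_i = -12, 3, 4, the continuity of p' gives the tridiagonal system
  1·M_0 + 4·M_1 + 1·M_2 = 6(Δ_1 - Δ_0) = 90
  1·M_1 + 4·M_2 + 1·M_3 = 6(Δ_2 - Δ_1) = 6
Clamped end conditions give two more equations: 2h_0·M_0 + h_0·M_1 = 6(Δ_0 - p'(1)) = -66 and h_2·M_2 + 2h_2·M_3 = 6(p'(4) - Δ_2) = -24.
Forward elimination and back-substitution give M_0 = -154/3, M_1 = 110/3, M_2 = -16/3, M_3 = -28/3.
On [2, 3], p(t) = -4 - 25/3·(t - 2) + 55/3·(t - 2)² - 7·(t - 2)³.
With (t - 2) = 1/3: p(7/3) = -5.

-5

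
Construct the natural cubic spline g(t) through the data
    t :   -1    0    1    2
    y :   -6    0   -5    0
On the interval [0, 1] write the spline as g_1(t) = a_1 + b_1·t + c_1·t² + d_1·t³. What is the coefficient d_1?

Write M_i for g''(x_i). With h_i = 1, 1, 1 and divided differences Δ_i = 6, -5, 5, the continuity of g' gives the tridiagonal system
  1·M_0 + 4·M_1 + 1·M_2 = 6(Δ_1 - Δ_0) = -66
  1·M_1 + 4·M_2 + 1·M_3 = 6(Δ_2 - Δ_1) = 60
Natural end conditions: M_0 = M_3 = 0.
Forward elimination and back-substitution give M_0 = 0, M_1 = -108/5, M_2 = 102/5, M_3 = 0.
On [0, 1], with g_1(t) = a_1 + b_1·t + c_1·t² + d_1·t³: c_1 = M_1/2 = -54/5, d_1 = (M_2 - M_1)/(6h_1) = 7, b_1 = Δ_1 - h_1(2M_1 + M_2)/6 = -6/5.

7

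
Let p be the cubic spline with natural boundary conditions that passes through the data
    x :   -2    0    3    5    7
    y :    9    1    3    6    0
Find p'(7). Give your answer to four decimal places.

-4.1575

With M_i denoting the second derivative at x_i, h_i = 2, 3, 2, 2, and Δ_i = (y_(i+1) − y_i)/h_i = -4, 2/3, 3/2, -3:
  2·M_0 + 10·M_1 + 3·M_2 = 6(Δ_1 - Δ_0) = 28
  3·M_1 + 10·M_2 + 2·M_3 = 6(Δ_2 - Δ_1) = 5
  2·M_2 + 8·M_3 + 2·M_4 = 6(Δ_3 - Δ_2) = -27
Natural end conditions: M_0 = M_4 = 0.
Hence M_0 = 0, M_1 = 923/344, M_2 = 67/172, M_3 = -2389/688, M_4 = 0.
On [5, 7], p'(x) = b_3 + 2c_3·(x - 5) + 3d_3·(x - 5)² with b_3 = Δ_3 - h_3(2M_3 + M_4)/6 = -707/1032, c_3 = M_3/2 = -2389/1376, d_3 = (M_4 - M_3)/(6h_3) = 2389/8256. So p'(7) = -8581/2064.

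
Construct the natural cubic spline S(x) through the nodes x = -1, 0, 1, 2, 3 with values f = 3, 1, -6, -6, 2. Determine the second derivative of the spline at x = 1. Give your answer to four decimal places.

Let M_i = S''(x_i). Step sizes h_i = 1, 1, 1, 1; slopes of the chords Δ_i = (y_(i+1) - y_i)/h_i = -2, -7, 0, 8.
  1·M_0 + 4·M_1 + 1·M_2 = 6(Δ_1 - Δ_0) = -30
  1·M_1 + 4·M_2 + 1·M_3 = 6(Δ_2 - Δ_1) = 42
  1·M_2 + 4·M_3 + 1·M_4 = 6(Δ_3 - Δ_2) = 48
Natural end conditions: M_0 = M_4 = 0.
Solving: M_0 = 0, M_1 = -285/28, M_2 = 75/7, M_3 = 261/28, M_4 = 0.

10.7143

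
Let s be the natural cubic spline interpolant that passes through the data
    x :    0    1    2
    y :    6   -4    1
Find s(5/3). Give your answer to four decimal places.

-1.7778

Let M_i = s''(x_i). Step sizes h_i = 1, 1; slopes of the chords Δ_i = (y_(i+1) - y_i)/h_i = -10, 5.
  1·M_0 + 4·M_1 + 1·M_2 = 6(Δ_1 - Δ_0) = 90
Natural end conditions: M_0 = M_2 = 0.
Solving the tridiagonal system: M_0 = 0, M_1 = 45/2, M_2 = 0.
On [1, 2], s(x) = -4 - 5/2·(x - 1) + 45/4·(x - 1)² - 15/4·(x - 1)³.
With (x - 1) = 2/3: s(5/3) = -16/9.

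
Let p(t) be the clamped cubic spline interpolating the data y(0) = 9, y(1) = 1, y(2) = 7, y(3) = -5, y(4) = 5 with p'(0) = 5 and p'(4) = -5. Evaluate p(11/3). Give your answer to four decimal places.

Write M_i for p''(x_i). With h_i = 1, 1, 1, 1 and divided differences Δ_i = -8, 6, -12, 10, the continuity of p' gives the tridiagonal system
  1·M_0 + 4·M_1 + 1·M_2 = 6(Δ_1 - Δ_0) = 84
  1·M_1 + 4·M_2 + 1·M_3 = 6(Δ_2 - Δ_1) = -108
  1·M_2 + 4·M_3 + 1·M_4 = 6(Δ_3 - Δ_2) = 132
Clamped end conditions give two more equations: 2h_0·M_0 + h_0·M_1 = 6(Δ_0 - p'(0)) = -78 and h_3·M_3 + 2h_3·M_4 = 6(p'(4) - Δ_3) = -90.
Forward elimination and back-substitution give M_0 = -905/14, M_1 = 359/7, M_2 = -113/2, M_3 = 467/7, M_4 = -1097/14.
On [3, 4], p(t) = -5 + 23/28·(t - 3) + 467/14·(t - 3)² - 677/28·(t - 3)³.
With (t - 3) = 2/3: p(11/3) = 1213/378.

3.2090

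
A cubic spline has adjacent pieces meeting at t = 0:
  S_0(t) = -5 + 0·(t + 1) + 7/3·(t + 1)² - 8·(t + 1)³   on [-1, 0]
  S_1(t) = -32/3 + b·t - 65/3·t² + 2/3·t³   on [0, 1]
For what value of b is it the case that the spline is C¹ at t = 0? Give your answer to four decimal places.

S_0'(t) = 0 + 14/3·(t + 1) - 24·(t + 1)², so S_0'(0) = -58/3. On the right, S_1'(0) = b, so b = -58/3.

-19.3333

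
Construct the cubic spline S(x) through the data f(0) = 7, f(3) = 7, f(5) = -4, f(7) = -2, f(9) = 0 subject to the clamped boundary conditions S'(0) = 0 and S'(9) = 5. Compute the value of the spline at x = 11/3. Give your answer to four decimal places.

3.2861

With m_i denoting the second derivative at x_i, h_i = 3, 2, 2, 2, and Δ_i = (y_(i+1) − y_i)/h_i = 0, -11/2, 1, 1:
  3·m_0 + 10·m_1 + 2·m_2 = 6(Δ_1 - Δ_0) = -33
  2·m_1 + 8·m_2 + 2·m_3 = 6(Δ_2 - Δ_1) = 39
  2·m_2 + 8·m_3 + 2·m_4 = 6(Δ_3 - Δ_2) = 0
Clamped end conditions give two more equations: 2h_0·m_0 + h_0·m_1 = 6(Δ_0 - S'(0)) = 0 and h_3·m_3 + 2h_3·m_4 = 6(S'(9) - Δ_3) = 24.
Hence m_0 = 385/138, m_1 = -385/69, m_2 = 1991/276, m_3 = -521/138, m_4 = 2177/276.
On [3, 5], S(x) = 7 - 385/92·(x - 3) - 385/138·(x - 3)² + 1177/1104·(x - 3)³.
With (x - 3) = 2/3: S(11/3) = 6122/1863.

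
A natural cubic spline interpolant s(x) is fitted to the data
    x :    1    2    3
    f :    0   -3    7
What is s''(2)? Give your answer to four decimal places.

Put σ_i = s'' at the i-th knot. Here h = (1, 1) and Δ = (-3, 10), so the interior equations h_(i-1)·σ_(i-1) + 2(h_(i-1)+h_i)·σ_i + h_i·σ_(i+1) = 6(Δ_i − Δ_(i-1)) read
  1·σ_0 + 4·σ_1 + 1·σ_2 = 6(Δ_1 - Δ_0) = 78
Natural end conditions: σ_0 = σ_2 = 0.
Forward elimination and back-substitution give σ_0 = 0, σ_1 = 39/2, σ_2 = 0.

19.5000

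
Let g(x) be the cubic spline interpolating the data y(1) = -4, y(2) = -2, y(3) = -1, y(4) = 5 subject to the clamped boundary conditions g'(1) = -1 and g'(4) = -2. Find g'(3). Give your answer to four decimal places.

Let m_i = g''(x_i). Step sizes h_i = 1, 1, 1; slopes of the chords Δ_i = (y_(i+1) - y_i)/h_i = 2, 1, 6.
  1·m_0 + 4·m_1 + 1·m_2 = 6(Δ_1 - Δ_0) = -6
  1·m_1 + 4·m_2 + 1·m_3 = 6(Δ_2 - Δ_1) = 30
Clamped end conditions give two more equations: 2h_0·m_0 + h_0·m_1 = 6(Δ_0 - g'(1)) = 18 and h_2·m_2 + 2h_2·m_3 = 6(g'(4) - Δ_2) = -48.
Solving: m_0 = 206/15, m_1 = -142/15, m_2 = 272/15, m_3 = -496/15.
On [3, 4], g'(x) = b_2 + 2c_2·(x - 3) + 3d_2·(x - 3)² with b_2 = Δ_2 - h_2(2m_2 + m_3)/6 = 82/15, c_2 = m_2/2 = 136/15, d_2 = (m_3 - m_2)/(6h_2) = -128/15. So g'(3) = 82/15.

5.4667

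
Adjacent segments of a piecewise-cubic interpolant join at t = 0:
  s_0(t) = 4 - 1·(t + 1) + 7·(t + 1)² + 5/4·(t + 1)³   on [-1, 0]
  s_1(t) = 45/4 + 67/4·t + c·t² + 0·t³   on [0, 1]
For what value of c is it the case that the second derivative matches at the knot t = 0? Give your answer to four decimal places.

10.7500

s_0''(t) = 14 + 15/2·(t + 1), so s_0''(0) = 43/2. On the right, s_1''(0) = 2c, so c = 43/4.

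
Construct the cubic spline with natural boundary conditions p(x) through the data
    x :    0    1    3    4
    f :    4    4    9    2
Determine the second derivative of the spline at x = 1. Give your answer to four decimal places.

Put M_i = p'' at the i-th knot. Here h = (1, 2, 1) and Δ = (0, 5/2, -7), so the interior equations h_(i-1)·M_(i-1) + 2(h_(i-1)+h_i)·M_i + h_i·M_(i+1) = 6(Δ_i − Δ_(i-1)) read
  1·M_0 + 6·M_1 + 2·M_2 = 6(Δ_1 - Δ_0) = 15
  2·M_1 + 6·M_2 + 1·M_3 = 6(Δ_2 - Δ_1) = -57
Natural end conditions: M_0 = M_3 = 0.
Solving the tridiagonal system: M_0 = 0, M_1 = 51/8, M_2 = -93/8, M_3 = 0.

6.3750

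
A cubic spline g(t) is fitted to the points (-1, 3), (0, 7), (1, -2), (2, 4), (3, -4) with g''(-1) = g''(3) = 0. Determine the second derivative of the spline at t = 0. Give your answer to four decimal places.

Write m_i for g''(x_i). With h_i = 1, 1, 1, 1 and divided differences Δ_i = 4, -9, 6, -8, the continuity of g' gives the tridiagonal system
  1·m_0 + 4·m_1 + 1·m_2 = 6(Δ_1 - Δ_0) = -78
  1·m_1 + 4·m_2 + 1·m_3 = 6(Δ_2 - Δ_1) = 90
  1·m_2 + 4·m_3 + 1·m_4 = 6(Δ_3 - Δ_2) = -84
Natural end conditions: m_0 = m_4 = 0.
Solving the tridiagonal system: m_0 = 0, m_1 = -807/28, m_2 = 261/7, m_3 = -849/28, m_4 = 0.

-28.8214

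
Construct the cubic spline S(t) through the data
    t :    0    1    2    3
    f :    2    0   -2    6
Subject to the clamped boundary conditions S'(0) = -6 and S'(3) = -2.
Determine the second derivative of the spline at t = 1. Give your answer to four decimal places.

-11.7333

Let M_i = S''(x_i). Step sizes h_i = 1, 1, 1; slopes of the chords Δ_i = (y_(i+1) - y_i)/h_i = -2, -2, 8.
  1·M_0 + 4·M_1 + 1·M_2 = 6(Δ_1 - Δ_0) = 0
  1·M_1 + 4·M_2 + 1·M_3 = 6(Δ_2 - Δ_1) = 60
Clamped end conditions give two more equations: 2h_0·M_0 + h_0·M_1 = 6(Δ_0 - S'(0)) = 24 and h_2·M_2 + 2h_2·M_3 = 6(S'(3) - Δ_2) = -60.
Forward elimination and back-substitution give M_0 = 268/15, M_1 = -176/15, M_2 = 436/15, M_3 = -668/15.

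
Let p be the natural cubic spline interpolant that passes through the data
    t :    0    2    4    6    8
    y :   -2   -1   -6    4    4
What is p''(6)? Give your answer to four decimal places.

-5.7857

Let m_i = p''(x_i). Step sizes h_i = 2, 2, 2, 2; slopes of the chords Δ_i = (y_(i+1) - y_i)/h_i = 1/2, -5/2, 5, 0.
  2·m_0 + 8·m_1 + 2·m_2 = 6(Δ_1 - Δ_0) = -18
  2·m_1 + 8·m_2 + 2·m_3 = 6(Δ_2 - Δ_1) = 45
  2·m_2 + 8·m_3 + 2·m_4 = 6(Δ_3 - Δ_2) = -30
Natural end conditions: m_0 = m_4 = 0.
Solving: m_0 = 0, m_1 = -30/7, m_2 = 57/7, m_3 = -81/14, m_4 = 0.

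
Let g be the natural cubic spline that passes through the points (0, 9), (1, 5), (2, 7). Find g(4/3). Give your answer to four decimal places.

5.1111

Let σ_i = g''(x_i). Step sizes h_i = 1, 1; slopes of the chords Δ_i = (y_(i+1) - y_i)/h_i = -4, 2.
  1·σ_0 + 4·σ_1 + 1·σ_2 = 6(Δ_1 - Δ_0) = 36
Natural end conditions: σ_0 = σ_2 = 0.
Solving the tridiagonal system: σ_0 = 0, σ_1 = 9, σ_2 = 0.
On [1, 2], g(t) = 5 - 1·(t - 1) + 9/2·(t - 1)² - 3/2·(t - 1)³.
With (t - 1) = 1/3: g(4/3) = 46/9.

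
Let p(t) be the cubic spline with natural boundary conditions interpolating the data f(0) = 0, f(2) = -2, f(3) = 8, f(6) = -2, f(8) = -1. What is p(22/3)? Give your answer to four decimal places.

With M_i denoting the second derivative at x_i, h_i = 2, 1, 3, 2, and Δ_i = (y_(i+1) − y_i)/h_i = -1, 10, -10/3, 1/2:
  2·M_0 + 6·M_1 + 1·M_2 = 6(Δ_1 - Δ_0) = 66
  1·M_1 + 8·M_2 + 3·M_3 = 6(Δ_2 - Δ_1) = -80
  3·M_2 + 10·M_3 + 2·M_4 = 6(Δ_3 - Δ_2) = 23
Natural end conditions: M_0 = M_4 = 0.
Hence M_0 = 0, M_1 = 5555/416, M_2 = -2937/208, M_3 = 2719/416, M_4 = 0.
On [6, 8], p(t) = -2 - 2407/624·(t - 6) + 2719/832·(t - 6)² - 2719/4992·(t - 6)³.
With (t - 6) = 4/3: p(22/3) = -5527/2106.

-2.6244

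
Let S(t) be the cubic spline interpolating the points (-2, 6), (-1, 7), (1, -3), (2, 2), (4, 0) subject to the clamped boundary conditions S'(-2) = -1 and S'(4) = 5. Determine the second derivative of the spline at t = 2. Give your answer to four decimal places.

Write M_i for S''(x_i). With h_i = 1, 2, 1, 2 and divided differences Δ_i = 1, -5, 5, -1, the continuity of S' gives the tridiagonal system
  1·M_0 + 6·M_1 + 2·M_2 = 6(Δ_1 - Δ_0) = -36
  2·M_1 + 6·M_2 + 1·M_3 = 6(Δ_2 - Δ_1) = 60
  1·M_2 + 6·M_3 + 2·M_4 = 6(Δ_3 - Δ_2) = -36
Clamped end conditions give two more equations: 2h_0·M_0 + h_0·M_1 = 6(Δ_0 - S'(-2)) = 12 and h_3·M_3 + 2h_3·M_4 = 6(S'(4) - Δ_3) = 36.
Solving: M_0 = 400/31, M_1 = -428/31, M_2 = 526/31, M_3 = -440/31, M_4 = 499/31.

-14.1935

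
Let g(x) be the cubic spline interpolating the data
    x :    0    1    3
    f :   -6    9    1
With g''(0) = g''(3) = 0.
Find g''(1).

-19

Let σ_i = g''(x_i). Step sizes h_i = 1, 2; slopes of the chords Δ_i = (y_(i+1) - y_i)/h_i = 15, -4.
  1·σ_0 + 6·σ_1 + 2·σ_2 = 6(Δ_1 - Δ_0) = -114
Natural end conditions: σ_0 = σ_2 = 0.
Solving the tridiagonal system: σ_0 = 0, σ_1 = -19, σ_2 = 0.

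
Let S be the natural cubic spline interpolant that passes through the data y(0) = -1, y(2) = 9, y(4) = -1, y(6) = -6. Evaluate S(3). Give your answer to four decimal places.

5.1250

With M_i denoting the second derivative at x_i, h_i = 2, 2, 2, and Δ_i = (y_(i+1) − y_i)/h_i = 5, -5, -5/2:
  2·M_0 + 8·M_1 + 2·M_2 = 6(Δ_1 - Δ_0) = -60
  2·M_1 + 8·M_2 + 2·M_3 = 6(Δ_2 - Δ_1) = 15
Natural end conditions: M_0 = M_3 = 0.
Hence M_0 = 0, M_1 = -17/2, M_2 = 4, M_3 = 0.
On [2, 4], S(x) = 9 - 2/3·(x - 2) - 17/4·(x - 2)² + 25/24·(x - 2)³.
With (x - 2) = 1: S(3) = 41/8.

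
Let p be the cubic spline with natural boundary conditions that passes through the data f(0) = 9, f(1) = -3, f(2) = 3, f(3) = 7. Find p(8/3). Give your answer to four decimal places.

Let M_i = p''(x_i). Step sizes h_i = 1, 1, 1; slopes of the chords Δ_i = (y_(i+1) - y_i)/h_i = -12, 6, 4.
  1·M_0 + 4·M_1 + 1·M_2 = 6(Δ_1 - Δ_0) = 108
  1·M_1 + 4·M_2 + 1·M_3 = 6(Δ_2 - Δ_1) = -12
Natural end conditions: M_0 = M_3 = 0.
Hence M_0 = 0, M_1 = 148/5, M_2 = -52/5, M_3 = 0.
On [2, 3], p(x) = 3 + 112/15·(x - 2) - 26/5·(x - 2)² + 26/15·(x - 2)³.
With (x - 2) = 2/3: p(8/3) = 2503/405.

6.1802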